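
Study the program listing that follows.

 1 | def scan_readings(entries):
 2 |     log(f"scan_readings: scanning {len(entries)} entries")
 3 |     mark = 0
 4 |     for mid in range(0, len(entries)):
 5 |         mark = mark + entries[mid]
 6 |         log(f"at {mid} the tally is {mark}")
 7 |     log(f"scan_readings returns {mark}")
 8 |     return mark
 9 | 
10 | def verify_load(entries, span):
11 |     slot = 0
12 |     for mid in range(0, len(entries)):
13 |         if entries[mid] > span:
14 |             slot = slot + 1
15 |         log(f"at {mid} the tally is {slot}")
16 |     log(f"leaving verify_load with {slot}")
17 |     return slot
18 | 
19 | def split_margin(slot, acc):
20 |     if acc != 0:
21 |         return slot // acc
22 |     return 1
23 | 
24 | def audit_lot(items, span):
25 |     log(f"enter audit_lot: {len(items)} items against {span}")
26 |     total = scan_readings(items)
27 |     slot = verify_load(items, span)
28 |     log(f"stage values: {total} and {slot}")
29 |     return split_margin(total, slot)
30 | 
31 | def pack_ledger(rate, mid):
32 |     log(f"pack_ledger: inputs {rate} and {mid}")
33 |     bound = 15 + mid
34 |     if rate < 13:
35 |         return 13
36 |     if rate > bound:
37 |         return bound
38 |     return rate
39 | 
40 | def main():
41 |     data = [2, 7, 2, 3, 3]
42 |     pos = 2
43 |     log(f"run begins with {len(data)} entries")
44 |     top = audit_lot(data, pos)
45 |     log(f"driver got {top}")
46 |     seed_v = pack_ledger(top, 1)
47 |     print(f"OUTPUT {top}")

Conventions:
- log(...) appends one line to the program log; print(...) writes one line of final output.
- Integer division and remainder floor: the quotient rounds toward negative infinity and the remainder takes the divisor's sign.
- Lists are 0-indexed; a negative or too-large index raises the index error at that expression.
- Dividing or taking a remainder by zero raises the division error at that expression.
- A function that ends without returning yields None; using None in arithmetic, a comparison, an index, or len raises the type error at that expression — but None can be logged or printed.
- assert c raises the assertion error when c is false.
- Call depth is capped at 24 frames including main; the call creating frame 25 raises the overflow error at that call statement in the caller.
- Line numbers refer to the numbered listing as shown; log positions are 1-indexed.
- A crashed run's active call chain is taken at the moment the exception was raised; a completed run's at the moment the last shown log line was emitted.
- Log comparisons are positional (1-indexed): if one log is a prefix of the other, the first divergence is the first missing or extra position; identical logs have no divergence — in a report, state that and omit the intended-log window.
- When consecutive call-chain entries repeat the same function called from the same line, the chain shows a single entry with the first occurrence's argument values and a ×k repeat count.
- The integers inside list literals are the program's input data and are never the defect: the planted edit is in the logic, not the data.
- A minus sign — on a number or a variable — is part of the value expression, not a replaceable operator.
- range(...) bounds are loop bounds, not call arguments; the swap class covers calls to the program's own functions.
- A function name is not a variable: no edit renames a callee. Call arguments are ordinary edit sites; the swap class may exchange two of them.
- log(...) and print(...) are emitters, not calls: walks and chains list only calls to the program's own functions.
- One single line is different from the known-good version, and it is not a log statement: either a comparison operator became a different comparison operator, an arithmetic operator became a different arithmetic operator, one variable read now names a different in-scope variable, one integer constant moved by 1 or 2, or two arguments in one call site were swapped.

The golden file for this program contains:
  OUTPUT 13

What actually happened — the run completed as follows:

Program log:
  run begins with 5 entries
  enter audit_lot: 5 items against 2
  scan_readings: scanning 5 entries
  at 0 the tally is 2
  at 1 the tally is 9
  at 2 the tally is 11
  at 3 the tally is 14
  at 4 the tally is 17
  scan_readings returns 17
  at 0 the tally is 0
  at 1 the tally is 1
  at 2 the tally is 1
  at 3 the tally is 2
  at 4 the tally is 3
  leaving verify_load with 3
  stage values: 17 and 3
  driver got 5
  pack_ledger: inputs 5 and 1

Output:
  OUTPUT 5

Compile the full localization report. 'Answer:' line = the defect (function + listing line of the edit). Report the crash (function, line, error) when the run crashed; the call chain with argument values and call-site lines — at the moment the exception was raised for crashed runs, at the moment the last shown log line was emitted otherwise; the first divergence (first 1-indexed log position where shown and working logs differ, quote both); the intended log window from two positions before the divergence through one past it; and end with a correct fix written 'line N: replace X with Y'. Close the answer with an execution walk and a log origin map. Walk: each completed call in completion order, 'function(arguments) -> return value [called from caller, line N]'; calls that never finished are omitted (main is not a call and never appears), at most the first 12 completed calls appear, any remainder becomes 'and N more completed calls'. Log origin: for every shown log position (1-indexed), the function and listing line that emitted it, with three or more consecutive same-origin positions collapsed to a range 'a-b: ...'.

Answer: the defect is in main at line 47.
The tell: Nothing in the log betrays the bug — only the output does.
Call chain: main -> pack_ledger(5, 1) (called at line 46).
First divergence: none (the log streams are identical).
Execution walk:
  scan_readings([2, 7, 2, 3, 3]) -> 17  [called from audit_lot, line 26]
  verify_load([2, 7, 2, 3, 3], 2) -> 3  [called from audit_lot, line 27]
  split_margin(17, 3) -> 5  [called from audit_lot, line 29]
  audit_lot([2, 7, 2, 3, 3], 2) -> 5  [called from main, line 44]
  pack_ledger(5, 1) -> 13  [called from main, line 46]
Log origins:
  1 — main, line 43
  2 — audit_lot, line 25
  3 — scan_readings, line 2
  4-8 — scan_readings, line 6
  9 — scan_readings, line 7
  10-14 — verify_load, line 15
  15 — verify_load, line 16
  16 — audit_lot, line 28
  17 — main, line 45
  18 — pack_ledger, line 32
A correct fix: line 47: replace `top` with `seed_v`.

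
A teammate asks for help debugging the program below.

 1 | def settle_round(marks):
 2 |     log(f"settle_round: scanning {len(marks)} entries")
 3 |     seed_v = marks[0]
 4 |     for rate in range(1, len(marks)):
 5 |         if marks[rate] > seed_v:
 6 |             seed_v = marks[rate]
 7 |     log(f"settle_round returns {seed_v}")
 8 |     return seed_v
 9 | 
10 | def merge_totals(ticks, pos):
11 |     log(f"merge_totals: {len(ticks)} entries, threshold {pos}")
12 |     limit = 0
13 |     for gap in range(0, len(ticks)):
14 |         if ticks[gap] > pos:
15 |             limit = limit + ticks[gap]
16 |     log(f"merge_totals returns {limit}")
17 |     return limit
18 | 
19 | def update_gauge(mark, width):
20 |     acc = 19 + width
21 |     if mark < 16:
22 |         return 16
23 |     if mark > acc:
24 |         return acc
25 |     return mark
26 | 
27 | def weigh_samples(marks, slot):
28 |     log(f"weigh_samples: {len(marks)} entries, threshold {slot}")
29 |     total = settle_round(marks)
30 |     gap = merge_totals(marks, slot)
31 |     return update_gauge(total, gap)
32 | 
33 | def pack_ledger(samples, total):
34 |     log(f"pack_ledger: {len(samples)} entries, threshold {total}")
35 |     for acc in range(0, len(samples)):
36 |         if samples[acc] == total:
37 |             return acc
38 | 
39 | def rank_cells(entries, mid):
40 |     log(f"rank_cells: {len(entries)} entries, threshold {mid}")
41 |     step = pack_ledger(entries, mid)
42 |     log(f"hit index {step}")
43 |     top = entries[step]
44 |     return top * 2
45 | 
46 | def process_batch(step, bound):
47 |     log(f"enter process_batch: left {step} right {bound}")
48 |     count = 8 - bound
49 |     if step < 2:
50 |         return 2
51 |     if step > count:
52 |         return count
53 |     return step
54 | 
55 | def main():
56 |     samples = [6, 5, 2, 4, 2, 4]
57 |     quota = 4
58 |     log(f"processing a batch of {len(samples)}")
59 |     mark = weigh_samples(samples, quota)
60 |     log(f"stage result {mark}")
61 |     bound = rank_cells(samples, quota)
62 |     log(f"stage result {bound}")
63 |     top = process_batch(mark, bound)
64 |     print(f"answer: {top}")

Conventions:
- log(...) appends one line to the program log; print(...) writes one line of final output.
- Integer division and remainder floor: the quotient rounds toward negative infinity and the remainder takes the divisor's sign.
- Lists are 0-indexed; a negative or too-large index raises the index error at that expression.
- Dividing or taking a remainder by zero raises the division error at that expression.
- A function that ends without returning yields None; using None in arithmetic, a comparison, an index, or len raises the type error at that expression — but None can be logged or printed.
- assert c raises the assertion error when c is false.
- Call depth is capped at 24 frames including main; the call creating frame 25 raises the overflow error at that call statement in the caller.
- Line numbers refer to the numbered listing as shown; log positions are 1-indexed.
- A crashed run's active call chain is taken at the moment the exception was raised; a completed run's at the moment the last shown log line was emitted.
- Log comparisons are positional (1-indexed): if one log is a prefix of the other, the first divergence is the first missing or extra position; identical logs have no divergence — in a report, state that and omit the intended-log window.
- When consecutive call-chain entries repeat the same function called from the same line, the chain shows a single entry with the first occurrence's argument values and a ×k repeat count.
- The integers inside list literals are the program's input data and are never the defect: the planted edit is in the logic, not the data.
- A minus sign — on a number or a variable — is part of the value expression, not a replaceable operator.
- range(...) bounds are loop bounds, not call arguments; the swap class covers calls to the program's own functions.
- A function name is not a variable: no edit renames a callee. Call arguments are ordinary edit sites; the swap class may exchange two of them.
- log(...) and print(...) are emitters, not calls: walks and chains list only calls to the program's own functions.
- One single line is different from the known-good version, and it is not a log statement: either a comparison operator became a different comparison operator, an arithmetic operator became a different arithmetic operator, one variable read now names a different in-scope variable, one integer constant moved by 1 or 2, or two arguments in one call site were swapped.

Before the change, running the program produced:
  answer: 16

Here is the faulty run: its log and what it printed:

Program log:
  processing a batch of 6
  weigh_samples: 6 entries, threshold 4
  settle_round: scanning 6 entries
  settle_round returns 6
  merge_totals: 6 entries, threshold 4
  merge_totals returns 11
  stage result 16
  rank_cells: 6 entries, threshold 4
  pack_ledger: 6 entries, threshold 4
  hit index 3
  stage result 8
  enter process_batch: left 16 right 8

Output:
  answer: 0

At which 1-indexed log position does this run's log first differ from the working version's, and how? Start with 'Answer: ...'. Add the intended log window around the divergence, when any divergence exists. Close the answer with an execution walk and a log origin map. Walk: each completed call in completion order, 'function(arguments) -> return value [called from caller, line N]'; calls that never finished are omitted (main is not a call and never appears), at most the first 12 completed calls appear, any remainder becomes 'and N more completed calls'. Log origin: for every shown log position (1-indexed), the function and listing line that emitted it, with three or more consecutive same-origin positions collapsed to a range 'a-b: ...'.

Answer: none; the two logs match at every position.
Execution walk:
  settle_round([6, 5, 2, 4, 2, 4]) -> 6  [called from weigh_samples, line 29]
  merge_totals([6, 5, 2, 4, 2, 4], 4) -> 11  [called from weigh_samples, line 30]
  update_gauge(6, 11) -> 16  [called from weigh_samples, line 31]
  weigh_samples([6, 5, 2, 4, 2, 4], 4) -> 16  [called from main, line 59]
  pack_ledger([6, 5, 2, 4, 2, 4], 4) -> 3  [called from rank_cells, line 41]
  rank_cells([6, 5, 2, 4, 2, 4], 4) -> 8  [called from main, line 61]
  process_batch(16, 8) -> 0  [called from main, line 63]
Origin of each log line:
  1: from main, line 58
  2: from weigh_samples, line 28
  3: from settle_round, line 2
  4: from settle_round, line 7
  5: from merge_totals, line 11
  6: from merge_totals, line 16
  7: from main, line 60
  8: from rank_cells, line 40
  9: from pack_ledger, line 34
  10: from rank_cells, line 42
  11: from main, line 62
  12: from process_batch, line 47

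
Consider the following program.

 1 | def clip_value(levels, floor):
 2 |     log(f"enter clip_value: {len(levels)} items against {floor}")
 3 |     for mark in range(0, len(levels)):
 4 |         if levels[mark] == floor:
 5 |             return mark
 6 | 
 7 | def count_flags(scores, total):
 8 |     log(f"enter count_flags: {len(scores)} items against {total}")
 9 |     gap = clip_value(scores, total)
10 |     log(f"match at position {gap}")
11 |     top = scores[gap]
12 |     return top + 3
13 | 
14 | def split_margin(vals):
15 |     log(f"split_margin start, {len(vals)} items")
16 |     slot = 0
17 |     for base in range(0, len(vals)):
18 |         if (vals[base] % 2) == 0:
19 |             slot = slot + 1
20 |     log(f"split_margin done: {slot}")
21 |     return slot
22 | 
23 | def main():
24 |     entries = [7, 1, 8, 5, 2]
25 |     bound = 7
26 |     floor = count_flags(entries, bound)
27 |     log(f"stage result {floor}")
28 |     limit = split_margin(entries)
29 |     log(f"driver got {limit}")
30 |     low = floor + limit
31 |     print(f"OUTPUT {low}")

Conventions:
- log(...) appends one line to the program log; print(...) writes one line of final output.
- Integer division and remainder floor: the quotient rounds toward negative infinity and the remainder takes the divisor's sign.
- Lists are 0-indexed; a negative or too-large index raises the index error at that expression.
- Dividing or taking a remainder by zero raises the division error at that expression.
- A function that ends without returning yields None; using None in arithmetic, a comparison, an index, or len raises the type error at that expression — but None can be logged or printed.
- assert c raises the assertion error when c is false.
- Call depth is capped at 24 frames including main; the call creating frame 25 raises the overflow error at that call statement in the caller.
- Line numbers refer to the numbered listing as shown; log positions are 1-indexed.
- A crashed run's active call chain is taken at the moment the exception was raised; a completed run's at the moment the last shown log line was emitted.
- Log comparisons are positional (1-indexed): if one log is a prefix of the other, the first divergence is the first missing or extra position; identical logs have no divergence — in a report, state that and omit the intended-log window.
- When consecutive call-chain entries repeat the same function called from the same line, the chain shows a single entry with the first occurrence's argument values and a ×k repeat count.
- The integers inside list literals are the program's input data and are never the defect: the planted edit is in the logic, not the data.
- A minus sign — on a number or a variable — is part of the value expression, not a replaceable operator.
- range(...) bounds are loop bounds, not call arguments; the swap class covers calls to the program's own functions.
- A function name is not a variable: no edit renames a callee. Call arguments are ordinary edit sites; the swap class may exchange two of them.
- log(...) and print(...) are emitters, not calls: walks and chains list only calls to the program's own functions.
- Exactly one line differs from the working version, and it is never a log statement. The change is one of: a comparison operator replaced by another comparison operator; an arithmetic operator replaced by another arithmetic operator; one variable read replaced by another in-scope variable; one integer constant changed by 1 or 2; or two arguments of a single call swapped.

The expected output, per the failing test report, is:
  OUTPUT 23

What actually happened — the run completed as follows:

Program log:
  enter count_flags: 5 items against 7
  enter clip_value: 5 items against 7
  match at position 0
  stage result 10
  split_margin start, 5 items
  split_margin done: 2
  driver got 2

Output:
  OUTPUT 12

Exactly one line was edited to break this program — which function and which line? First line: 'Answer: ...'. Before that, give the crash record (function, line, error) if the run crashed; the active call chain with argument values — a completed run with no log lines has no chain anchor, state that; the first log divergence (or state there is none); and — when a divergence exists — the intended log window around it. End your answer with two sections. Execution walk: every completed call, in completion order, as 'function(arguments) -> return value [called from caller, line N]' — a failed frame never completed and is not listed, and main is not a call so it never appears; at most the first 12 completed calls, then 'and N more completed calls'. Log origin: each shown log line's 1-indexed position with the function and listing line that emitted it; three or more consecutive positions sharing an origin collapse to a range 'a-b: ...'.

Answer: the defect is in count_flags at line 12.
Key observation: Everything matches until log position 4, which reads 'stage result 10' in place of 'stage result 21'.
Call chain: main.
First divergence: at position 4 the run shows 'stage result 10' where the working version logs 'stage result 21'.
Intended log window:
  2: enter clip_value: 5 items against 7
  3: match at position 0
  4: stage result 21
  5: split_margin start, 5 items
Execution walk:
  clip_value([7, 1, 8, 5, 2], 7) -> 0  [called from count_flags, line 9]
  count_flags([7, 1, 8, 5, 2], 7) -> 10  [called from main, line 26]
  split_margin([7, 1, 8, 5, 2]) -> 2  [called from main, line 28]
Log origins:
  1: logged in count_flags at line 8
  2: logged in clip_value at line 2
  3: logged in count_flags at line 10
  4: logged in main at line 27
  5: logged in split_margin at line 15
  6: logged in split_margin at line 20
  7: logged in main at line 29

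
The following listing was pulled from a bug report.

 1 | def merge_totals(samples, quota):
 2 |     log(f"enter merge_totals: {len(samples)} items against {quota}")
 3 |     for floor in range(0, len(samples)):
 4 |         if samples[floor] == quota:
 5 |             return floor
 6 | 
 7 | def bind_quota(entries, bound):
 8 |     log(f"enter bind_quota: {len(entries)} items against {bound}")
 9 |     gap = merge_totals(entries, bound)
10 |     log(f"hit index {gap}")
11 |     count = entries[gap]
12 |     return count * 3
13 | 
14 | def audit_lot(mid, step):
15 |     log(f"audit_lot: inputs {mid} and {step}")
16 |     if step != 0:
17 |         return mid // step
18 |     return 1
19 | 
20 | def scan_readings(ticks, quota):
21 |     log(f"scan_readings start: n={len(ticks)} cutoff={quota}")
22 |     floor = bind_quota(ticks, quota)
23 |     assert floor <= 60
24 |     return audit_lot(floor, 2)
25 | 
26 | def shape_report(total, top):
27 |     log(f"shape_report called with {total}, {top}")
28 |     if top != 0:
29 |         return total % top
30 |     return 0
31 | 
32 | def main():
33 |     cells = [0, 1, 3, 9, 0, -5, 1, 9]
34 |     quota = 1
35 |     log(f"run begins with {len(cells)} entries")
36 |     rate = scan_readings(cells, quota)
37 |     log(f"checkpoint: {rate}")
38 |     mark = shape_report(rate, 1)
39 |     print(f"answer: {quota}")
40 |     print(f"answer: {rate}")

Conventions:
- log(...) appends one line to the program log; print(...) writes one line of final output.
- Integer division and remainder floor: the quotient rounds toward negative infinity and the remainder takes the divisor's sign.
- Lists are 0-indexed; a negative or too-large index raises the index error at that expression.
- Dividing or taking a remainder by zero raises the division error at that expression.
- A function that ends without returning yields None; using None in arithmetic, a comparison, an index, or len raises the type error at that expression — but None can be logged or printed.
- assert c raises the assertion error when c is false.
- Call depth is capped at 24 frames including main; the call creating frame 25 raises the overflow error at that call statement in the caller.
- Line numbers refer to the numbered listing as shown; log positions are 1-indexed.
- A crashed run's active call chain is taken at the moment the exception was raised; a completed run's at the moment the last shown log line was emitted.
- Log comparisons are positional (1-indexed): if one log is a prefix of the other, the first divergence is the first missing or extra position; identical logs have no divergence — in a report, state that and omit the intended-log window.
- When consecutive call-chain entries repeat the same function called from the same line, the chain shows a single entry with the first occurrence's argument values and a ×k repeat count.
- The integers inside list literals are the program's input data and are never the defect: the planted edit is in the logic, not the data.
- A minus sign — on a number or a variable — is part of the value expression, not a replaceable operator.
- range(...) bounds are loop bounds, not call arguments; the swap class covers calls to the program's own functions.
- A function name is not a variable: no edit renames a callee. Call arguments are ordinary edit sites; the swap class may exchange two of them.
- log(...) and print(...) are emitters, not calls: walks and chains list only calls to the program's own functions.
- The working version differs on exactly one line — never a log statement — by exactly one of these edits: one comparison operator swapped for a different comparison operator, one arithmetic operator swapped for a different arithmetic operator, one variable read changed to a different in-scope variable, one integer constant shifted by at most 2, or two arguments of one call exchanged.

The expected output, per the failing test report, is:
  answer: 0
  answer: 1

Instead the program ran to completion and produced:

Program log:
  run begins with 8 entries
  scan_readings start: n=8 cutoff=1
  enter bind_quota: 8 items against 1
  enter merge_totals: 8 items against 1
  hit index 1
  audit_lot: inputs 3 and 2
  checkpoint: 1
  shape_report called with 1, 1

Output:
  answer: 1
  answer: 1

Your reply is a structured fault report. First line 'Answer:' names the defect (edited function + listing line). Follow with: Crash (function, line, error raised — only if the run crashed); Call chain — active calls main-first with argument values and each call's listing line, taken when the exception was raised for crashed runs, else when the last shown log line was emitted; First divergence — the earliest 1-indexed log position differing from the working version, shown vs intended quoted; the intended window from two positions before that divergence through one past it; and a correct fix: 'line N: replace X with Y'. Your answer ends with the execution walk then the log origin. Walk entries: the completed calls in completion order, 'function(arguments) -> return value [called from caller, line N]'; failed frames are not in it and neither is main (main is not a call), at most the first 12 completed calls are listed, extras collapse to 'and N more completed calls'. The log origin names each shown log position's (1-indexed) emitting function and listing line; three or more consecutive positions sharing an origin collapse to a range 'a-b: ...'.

Answer: the defect is in main at line 39.
Key fact: Every logged value matches the working version; the printed result is what differs.
Call chain: main -> shape_report(1, 1) (called at line 38).
First divergence: none — the logs agree in full.
Execution walk:
  merge_totals([0, 1, 3, 9, 0, -5, 1, 9], 1) -> 1  [called from bind_quota, line 9]
  bind_quota([0, 1, 3, 9, 0, -5, 1, 9], 1) -> 3  [called from scan_readings, line 22]
  audit_lot(3, 2) -> 1  [called from scan_readings, line 24]
  scan_readings([0, 1, 3, 9, 0, -5, 1, 9], 1) -> 1  [called from main, line 36]
  shape_report(1, 1) -> 0  [called from main, line 38]
Log origin:
  1 — main, line 35
  2 — scan_readings, line 21
  3 — bind_quota, line 8
  4 — merge_totals, line 2
  5 — bind_quota, line 10
  6 — audit_lot, line 15
  7 — main, line 37
  8 — shape_report, line 27
A correct fix: line 39: replace `quota` with `mark`.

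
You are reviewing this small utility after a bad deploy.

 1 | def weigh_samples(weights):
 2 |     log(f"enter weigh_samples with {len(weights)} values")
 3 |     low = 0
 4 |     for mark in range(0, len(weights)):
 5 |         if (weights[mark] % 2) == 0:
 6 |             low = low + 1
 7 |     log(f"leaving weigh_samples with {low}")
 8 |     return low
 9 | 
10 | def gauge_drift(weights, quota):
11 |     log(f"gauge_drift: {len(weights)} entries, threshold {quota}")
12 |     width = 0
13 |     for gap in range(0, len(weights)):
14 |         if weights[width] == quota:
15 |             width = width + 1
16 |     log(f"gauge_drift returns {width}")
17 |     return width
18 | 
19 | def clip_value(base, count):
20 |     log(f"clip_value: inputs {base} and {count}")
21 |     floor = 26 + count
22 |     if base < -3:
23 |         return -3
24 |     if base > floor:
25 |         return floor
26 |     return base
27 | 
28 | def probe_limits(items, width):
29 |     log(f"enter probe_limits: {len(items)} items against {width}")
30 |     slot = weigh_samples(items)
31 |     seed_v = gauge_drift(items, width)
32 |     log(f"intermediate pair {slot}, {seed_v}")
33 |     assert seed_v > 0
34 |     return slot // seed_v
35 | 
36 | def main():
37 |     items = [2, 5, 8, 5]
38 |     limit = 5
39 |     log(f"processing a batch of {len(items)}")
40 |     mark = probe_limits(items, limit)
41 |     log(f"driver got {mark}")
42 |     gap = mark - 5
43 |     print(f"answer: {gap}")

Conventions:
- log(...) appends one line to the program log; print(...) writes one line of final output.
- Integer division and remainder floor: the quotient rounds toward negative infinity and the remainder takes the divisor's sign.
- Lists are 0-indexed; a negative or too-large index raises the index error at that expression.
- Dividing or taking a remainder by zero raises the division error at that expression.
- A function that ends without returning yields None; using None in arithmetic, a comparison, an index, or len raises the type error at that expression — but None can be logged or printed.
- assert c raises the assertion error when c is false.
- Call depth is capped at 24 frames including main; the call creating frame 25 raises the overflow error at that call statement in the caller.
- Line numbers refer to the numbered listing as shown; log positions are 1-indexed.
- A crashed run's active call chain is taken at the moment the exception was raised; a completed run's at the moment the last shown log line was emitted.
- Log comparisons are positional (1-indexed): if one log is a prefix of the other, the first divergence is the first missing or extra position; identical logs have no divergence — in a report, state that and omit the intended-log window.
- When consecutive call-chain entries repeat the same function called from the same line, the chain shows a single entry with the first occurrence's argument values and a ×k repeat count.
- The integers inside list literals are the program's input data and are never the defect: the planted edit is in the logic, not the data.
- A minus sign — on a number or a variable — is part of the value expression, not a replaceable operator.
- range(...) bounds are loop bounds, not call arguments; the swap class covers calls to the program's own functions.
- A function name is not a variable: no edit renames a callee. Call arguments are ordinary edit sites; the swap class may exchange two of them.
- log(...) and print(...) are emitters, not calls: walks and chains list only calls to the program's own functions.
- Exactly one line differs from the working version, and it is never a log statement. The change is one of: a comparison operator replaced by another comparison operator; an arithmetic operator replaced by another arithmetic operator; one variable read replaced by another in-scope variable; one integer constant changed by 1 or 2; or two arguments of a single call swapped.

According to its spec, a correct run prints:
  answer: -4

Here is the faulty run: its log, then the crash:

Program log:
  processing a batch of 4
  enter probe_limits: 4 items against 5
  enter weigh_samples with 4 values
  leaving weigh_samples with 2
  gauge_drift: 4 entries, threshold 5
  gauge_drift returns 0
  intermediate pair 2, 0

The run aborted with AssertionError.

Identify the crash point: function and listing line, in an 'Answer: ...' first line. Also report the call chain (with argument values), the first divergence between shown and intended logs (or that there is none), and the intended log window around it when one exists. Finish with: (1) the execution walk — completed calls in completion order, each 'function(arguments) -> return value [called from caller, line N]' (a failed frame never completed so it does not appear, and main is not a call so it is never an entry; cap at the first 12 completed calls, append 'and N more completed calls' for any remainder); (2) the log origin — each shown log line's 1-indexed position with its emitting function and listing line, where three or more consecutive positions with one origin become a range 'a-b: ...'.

Answer: the error was raised in probe_limits, line 33.
Core observation: The earliest visible damage is log position 6 — 'gauge_drift returns 0' rather than the intended 'gauge_drift returns 2'.
Call chain: main -> probe_limits([2, 5, 8, 5], 5) (called at line 40).
First divergence: position 6 — the shown line 'gauge_drift returns 0' should read 'gauge_drift returns 2'.
Intended log window:
  4: leaving weigh_samples with 2
  5: gauge_drift: 4 entries, threshold 5
  6: gauge_drift returns 2
  7: intermediate pair 2, 2
Execution walk:
  weigh_samples([2, 5, 8, 5]) -> 2  [called from probe_limits, line 30]
  gauge_drift([2, 5, 8, 5], 5) -> 0  [called from probe_limits, line 31]
Log origins:
  1: logged in main at line 39
  2: logged in probe_limits at line 29
  3: logged in weigh_samples at line 2
  4: logged in weigh_samples at line 7
  5: logged in gauge_drift at line 11
  6: logged in gauge_drift at line 16
  7: logged in probe_limits at line 32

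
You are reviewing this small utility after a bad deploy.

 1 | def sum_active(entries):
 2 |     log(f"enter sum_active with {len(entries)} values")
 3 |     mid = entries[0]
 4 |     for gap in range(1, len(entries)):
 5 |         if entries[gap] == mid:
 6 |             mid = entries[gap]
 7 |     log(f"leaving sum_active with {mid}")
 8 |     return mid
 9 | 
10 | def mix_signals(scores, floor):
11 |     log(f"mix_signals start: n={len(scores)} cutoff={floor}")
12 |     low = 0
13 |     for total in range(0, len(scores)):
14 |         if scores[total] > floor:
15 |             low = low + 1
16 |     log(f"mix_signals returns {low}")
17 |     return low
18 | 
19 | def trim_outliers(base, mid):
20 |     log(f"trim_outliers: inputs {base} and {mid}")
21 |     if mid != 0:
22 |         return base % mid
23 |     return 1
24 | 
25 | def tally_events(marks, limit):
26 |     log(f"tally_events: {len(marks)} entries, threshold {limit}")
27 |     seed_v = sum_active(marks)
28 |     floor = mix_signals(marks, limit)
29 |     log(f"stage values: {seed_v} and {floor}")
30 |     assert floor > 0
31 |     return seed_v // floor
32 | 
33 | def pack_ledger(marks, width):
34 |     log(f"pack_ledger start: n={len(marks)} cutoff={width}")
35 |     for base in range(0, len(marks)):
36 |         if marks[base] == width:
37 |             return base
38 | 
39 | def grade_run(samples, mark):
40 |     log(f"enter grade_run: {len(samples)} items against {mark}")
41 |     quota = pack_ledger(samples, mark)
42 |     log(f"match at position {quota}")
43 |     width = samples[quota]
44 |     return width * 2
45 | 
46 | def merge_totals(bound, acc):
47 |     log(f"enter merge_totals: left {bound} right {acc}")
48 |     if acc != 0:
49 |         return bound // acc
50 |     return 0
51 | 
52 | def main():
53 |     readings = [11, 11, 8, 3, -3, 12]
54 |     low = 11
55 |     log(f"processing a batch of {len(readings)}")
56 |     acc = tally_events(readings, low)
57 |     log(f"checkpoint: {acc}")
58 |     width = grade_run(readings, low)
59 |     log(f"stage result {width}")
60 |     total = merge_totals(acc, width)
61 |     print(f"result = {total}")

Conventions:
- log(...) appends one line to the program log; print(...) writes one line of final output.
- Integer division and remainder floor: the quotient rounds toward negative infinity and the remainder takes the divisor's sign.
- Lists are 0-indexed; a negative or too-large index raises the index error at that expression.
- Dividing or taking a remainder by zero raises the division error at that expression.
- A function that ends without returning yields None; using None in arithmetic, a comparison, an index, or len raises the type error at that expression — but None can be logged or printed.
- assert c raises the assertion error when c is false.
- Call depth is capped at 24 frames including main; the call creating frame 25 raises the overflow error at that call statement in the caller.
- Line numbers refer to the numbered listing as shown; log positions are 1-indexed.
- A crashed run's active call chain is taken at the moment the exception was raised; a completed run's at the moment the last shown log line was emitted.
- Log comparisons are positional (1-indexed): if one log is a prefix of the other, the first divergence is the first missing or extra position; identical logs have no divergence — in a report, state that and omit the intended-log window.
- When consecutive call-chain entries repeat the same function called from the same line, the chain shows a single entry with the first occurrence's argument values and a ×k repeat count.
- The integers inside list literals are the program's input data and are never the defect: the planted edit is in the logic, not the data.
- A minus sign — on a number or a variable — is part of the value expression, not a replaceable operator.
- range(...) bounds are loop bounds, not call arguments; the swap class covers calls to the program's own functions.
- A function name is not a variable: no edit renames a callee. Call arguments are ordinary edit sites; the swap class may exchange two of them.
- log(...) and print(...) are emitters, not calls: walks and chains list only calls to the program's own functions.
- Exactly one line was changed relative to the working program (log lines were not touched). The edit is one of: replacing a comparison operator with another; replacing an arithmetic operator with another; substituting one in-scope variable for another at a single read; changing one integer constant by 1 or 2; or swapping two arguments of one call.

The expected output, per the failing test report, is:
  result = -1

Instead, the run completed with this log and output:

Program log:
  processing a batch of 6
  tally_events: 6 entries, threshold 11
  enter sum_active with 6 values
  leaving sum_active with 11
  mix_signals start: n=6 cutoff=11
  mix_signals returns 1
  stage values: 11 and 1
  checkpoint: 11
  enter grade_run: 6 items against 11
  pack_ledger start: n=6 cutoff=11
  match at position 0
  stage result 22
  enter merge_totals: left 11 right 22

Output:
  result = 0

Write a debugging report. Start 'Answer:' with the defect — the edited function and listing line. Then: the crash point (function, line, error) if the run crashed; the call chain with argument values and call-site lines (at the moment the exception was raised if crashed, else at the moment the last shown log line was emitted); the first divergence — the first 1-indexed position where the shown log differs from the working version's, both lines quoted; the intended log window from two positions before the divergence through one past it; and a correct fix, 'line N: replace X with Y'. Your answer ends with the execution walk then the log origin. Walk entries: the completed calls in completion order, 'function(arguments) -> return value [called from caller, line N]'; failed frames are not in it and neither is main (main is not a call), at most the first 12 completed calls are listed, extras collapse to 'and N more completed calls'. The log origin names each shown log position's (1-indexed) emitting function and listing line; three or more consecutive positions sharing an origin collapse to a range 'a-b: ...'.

Answer: the defect is in sum_active at line 5.
Key fact: Everything matches until log position 4, which reads 'leaving sum_active with 11' in place of 'leaving sum_active with -3'.
Call chain: main -> merge_totals(11, 22) (called at line 60).
First divergence: position 4 — shown 'leaving sum_active with 11', intended 'leaving sum_active with -3'.
Intended log window:
  2: tally_events: 6 entries, threshold 11
  3: enter sum_active with 6 values
  4: leaving sum_active with -3
  5: mix_signals start: n=6 cutoff=11
Execution walk:
  sum_active([11, 11, 8, 3, -3, 12]) -> 11  [called from tally_events, line 27]
  mix_signals([11, 11, 8, 3, -3, 12], 11) -> 1  [called from tally_events, line 28]
  tally_events([11, 11, 8, 3, -3, 12], 11) -> 11  [called from main, line 56]
  pack_ledger([11, 11, 8, 3, -3, 12], 11) -> 0  [called from grade_run, line 41]
  grade_run([11, 11, 8, 3, -3, 12], 11) -> 22  [called from main, line 58]
  merge_totals(11, 22) -> 0  [called from main, line 60]
Log line origins:
  1: emitted by main (line 55)
  2: emitted by tally_events (line 26)
  3: emitted by sum_active (line 2)
  4: emitted by sum_active (line 7)
  5: emitted by mix_signals (line 11)
  6: emitted by mix_signals (line 16)
  7: emitted by tally_events (line 29)
  8: emitted by main (line 57)
  9: emitted by grade_run (line 40)
  10: emitted by pack_ledger (line 34)
  11: emitted by grade_run (line 42)
  12: emitted by main (line 59)
  13: emitted by merge_totals (line 47)
A correct fix: line 5: replace `==` with `<`.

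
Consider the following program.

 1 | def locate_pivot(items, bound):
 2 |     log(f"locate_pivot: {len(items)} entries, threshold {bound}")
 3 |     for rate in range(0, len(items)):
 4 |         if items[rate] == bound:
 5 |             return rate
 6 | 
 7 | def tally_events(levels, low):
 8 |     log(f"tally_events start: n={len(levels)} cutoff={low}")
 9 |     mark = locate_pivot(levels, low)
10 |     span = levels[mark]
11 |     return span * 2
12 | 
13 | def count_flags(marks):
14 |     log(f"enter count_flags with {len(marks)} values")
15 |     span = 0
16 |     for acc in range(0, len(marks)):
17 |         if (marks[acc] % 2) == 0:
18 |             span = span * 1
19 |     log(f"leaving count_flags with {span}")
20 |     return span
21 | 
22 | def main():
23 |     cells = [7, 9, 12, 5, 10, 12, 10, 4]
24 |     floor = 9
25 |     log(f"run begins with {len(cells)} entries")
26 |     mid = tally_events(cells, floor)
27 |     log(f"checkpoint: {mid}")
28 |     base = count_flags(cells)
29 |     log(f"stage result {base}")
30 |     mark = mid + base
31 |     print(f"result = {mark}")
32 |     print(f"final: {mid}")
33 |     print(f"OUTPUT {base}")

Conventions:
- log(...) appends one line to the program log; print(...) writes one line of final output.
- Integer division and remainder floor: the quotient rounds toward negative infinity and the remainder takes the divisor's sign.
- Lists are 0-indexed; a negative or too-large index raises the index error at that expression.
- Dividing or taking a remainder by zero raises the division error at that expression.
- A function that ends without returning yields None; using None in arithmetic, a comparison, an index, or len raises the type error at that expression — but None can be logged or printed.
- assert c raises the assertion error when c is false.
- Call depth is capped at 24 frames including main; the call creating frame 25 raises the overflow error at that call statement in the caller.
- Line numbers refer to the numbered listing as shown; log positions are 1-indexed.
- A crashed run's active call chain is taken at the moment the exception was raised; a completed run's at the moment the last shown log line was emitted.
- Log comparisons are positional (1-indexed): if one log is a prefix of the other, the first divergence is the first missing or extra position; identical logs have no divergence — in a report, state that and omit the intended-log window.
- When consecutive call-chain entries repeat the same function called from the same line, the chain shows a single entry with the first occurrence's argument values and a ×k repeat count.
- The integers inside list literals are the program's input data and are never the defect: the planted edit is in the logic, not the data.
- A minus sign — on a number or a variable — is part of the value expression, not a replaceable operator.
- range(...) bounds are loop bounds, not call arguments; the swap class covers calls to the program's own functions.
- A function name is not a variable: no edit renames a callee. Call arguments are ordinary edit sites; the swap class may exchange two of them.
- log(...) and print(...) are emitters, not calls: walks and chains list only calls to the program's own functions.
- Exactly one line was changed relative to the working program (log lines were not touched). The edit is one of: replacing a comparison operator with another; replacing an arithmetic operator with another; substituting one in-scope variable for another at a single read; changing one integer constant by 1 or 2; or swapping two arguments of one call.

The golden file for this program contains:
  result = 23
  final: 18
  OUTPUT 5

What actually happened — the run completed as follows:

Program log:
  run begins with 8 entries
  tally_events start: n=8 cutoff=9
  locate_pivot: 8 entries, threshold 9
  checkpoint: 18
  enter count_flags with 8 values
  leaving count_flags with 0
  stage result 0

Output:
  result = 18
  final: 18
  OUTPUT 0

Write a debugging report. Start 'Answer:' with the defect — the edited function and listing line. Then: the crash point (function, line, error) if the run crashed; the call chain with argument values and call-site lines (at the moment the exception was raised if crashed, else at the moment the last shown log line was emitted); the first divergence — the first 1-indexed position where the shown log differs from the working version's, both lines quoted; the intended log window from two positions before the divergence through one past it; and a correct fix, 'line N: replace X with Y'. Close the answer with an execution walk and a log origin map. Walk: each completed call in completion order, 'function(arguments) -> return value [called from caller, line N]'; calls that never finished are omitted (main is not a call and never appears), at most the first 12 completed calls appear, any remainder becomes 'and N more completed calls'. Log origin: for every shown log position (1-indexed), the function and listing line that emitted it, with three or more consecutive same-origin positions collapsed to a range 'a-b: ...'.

Answer: the defect is in count_flags at line 18.
Key observation: Log line 6 is where behavior first shows: 'leaving count_flags with 0' appears instead of 'leaving count_flags with 5'.
Call chain: main.
First divergence: position 6 — shown 'leaving count_flags with 0', intended 'leaving count_flags with 5'.
Intended log window:
  4: checkpoint: 18
  5: enter count_flags with 8 values
  6: leaving count_flags with 5
  7: stage result 5
Execution walk:
  locate_pivot([7, 9, 12, 5, 10, 12, 10, 4], 9) -> 1  [called from tally_events, line 9]
  tally_events([7, 9, 12, 5, 10, 12, 10, 4], 9) -> 18  [called from main, line 26]
  count_flags([7, 9, 12, 5, 10, 12, 10, 4]) -> 0  [called from main, line 28]
Log origin:
  1: from main, line 25
  2: from tally_events, line 8
  3: from locate_pivot, line 2
  4: from main, line 27
  5: from count_flags, line 14
  6: from count_flags, line 19
  7: from main, line 29
A correct fix: line 18: replace `*` with `+`.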